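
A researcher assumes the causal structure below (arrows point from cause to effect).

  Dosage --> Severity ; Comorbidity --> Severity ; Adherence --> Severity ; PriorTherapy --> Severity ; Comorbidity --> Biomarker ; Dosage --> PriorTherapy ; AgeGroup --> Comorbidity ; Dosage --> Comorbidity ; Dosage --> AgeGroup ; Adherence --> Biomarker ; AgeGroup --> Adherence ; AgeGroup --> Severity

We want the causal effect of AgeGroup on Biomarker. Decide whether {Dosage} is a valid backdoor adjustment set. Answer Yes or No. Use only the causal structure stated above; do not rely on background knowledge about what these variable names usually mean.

Yes

Backdoor paths from AgeGroup to Biomarker (paths whose first edge points into AgeGroup):
  P1: AgeGroup <- Dosage -> Comorbidity -> Biomarker
  P2: AgeGroup <- Dosage -> Comorbidity -> Severity <- Adherence -> Biomarker
  P3: AgeGroup <- Dosage -> PriorTherapy -> Severity <- Comorbidity -> Biomarker
  P4: AgeGroup <- Dosage -> PriorTherapy -> Severity <- Adherence -> Biomarker
  P5: AgeGroup <- Dosage -> Severity <- Comorbidity -> Biomarker
  P6: AgeGroup <- Dosage -> Severity <- Adherence -> Biomarker
Condition 1 (no descendant of AgeGroup in the set): holds — descendants of AgeGroup are {Adherence, Biomarker, Comorbidity, Severity}; none are in {Dosage}.
Condition 2 (every backdoor path blocked by {Dosage}):
  P1: blocked at fork node Dosage ∈ conditioning set.
  P2: blocked at fork node Dosage ∈ conditioning set.
  P3: blocked at fork node Dosage ∈ conditioning set.
  P4: blocked at fork node Dosage ∈ conditioning set.
  P5: blocked at fork node Dosage ∈ conditioning set.
  P6: blocked at fork node Dosage ∈ conditioning set.
{Dosage} satisfies the backdoor criterion.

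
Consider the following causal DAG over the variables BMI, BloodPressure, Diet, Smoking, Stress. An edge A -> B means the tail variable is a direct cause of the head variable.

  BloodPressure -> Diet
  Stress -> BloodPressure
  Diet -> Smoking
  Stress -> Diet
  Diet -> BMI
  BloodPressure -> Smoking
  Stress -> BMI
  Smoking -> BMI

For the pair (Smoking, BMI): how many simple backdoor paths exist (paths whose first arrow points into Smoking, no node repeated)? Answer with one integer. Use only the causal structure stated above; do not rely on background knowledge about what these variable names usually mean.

7

A backdoor path from Smoking to BMI is any simple undirected path whose first edge points into Smoking (i.e. leaves Smoking via a parent).
Parents of Smoking: {BloodPressure, Diet}.
Enumerating:
  P1: Smoking <- BloodPressure <- Stress -> Diet -> BMI
  P2: Smoking <- BloodPressure <- Stress -> BMI
  P3: Smoking <- BloodPressure -> Diet <- Stress -> BMI
  P4: Smoking <- BloodPressure -> Diet -> BMI
  P5: Smoking <- Diet <- Stress -> BMI
  P6: Smoking <- Diet <- BloodPressure <- Stress -> BMI
  P7: Smoking <- Diet -> BMI
That exhausts the simple backdoor paths. Count: 7.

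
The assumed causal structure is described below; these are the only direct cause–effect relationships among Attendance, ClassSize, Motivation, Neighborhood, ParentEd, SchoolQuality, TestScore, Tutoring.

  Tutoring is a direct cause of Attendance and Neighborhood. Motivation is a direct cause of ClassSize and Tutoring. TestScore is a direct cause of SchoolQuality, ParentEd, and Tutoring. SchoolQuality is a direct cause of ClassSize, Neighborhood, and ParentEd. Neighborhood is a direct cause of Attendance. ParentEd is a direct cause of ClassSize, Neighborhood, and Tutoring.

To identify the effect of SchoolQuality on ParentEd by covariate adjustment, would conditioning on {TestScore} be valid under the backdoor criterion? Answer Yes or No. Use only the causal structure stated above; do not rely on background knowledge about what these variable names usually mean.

Backdoor paths from SchoolQuality to ParentEd (paths whose first edge points into SchoolQuality):
  P1: SchoolQuality <- TestScore -> ParentEd
  P2: SchoolQuality <- TestScore -> Tutoring <- Motivation -> ClassSize <- ParentEd
  P3: SchoolQuality <- TestScore -> Tutoring <- ParentEd
  P4: SchoolQuality <- TestScore -> Tutoring -> Neighborhood <- ParentEd
  P5: SchoolQuality <- TestScore -> Tutoring -> Attendance <- Neighborhood <- ParentEd
Condition 1 (no descendant of SchoolQuality in the set): holds — descendants of SchoolQuality are {Attendance, ClassSize, Neighborhood, ParentEd, Tutoring}; none are in {TestScore}.
Condition 2 (every backdoor path blocked by {TestScore}):
  P1: blocked at fork node TestScore ∈ conditioning set.
  P2: blocked at fork node TestScore ∈ conditioning set.
  P3: blocked at fork node TestScore ∈ conditioning set.
  P4: blocked at fork node TestScore ∈ conditioning set.
  P5: blocked at fork node TestScore ∈ conditioning set.
{TestScore} satisfies the backdoor criterion.

Yes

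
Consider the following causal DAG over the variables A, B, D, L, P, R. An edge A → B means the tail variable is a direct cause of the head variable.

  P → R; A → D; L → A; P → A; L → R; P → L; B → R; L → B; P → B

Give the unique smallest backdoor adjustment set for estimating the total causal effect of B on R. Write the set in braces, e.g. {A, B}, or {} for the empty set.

{L, P}

Variables eligible for adjustment (non-descendants of B, excluding B and R): {A, D, L, P}.
Backdoor paths from B to R:
  P1: B <- P -> L -> R
  P2: B <- P -> R
  P3: B <- P -> A <- L -> R
  P4: B <- L <- P -> R
  P5: B <- L -> R
  P6: B <- L -> A <- P -> R
The empty set is not sufficient: P1 (B <- P -> L -> R) has no collider blocking it and no conditioned non-collider, so it is open.
Try {L, P}:
  P1: blocked at fork node P ∈ conditioning set.
  P2: blocked at fork node P ∈ conditioning set.
  P3: blocked at fork node P ∈ conditioning set.
  P4: blocked at chain node L ∈ conditioning set.
  P5: blocked at fork node L ∈ conditioning set.
  P6: blocked at fork node L ∈ conditioning set.
{L, P} contains no descendant of B and blocks every backdoor path.
Every element of {L, P} is needed (dropping L leaves P5 open; dropping P leaves P2 open), so no proper subset is valid.
Among all size-2 subsets of the eligible variables, only {L, P} blocks every backdoor path, so it is the unique smallest valid adjustment set.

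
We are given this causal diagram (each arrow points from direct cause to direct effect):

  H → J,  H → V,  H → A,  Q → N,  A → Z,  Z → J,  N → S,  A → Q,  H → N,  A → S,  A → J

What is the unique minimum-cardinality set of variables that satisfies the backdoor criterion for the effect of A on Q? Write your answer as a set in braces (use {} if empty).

{}

Variables eligible for adjustment (non-descendants of A, excluding A and Q): {H, V}.
Backdoor paths from A to Q:
  P1: A <- H -> N <- Q
Each backdoor path contains an unconditioned collider, so every path is already blocked with the empty conditioning set:
  P1: blocked at collider N (neither it nor any descendant is in the conditioning set).
The empty set is therefore the unique smallest valid set.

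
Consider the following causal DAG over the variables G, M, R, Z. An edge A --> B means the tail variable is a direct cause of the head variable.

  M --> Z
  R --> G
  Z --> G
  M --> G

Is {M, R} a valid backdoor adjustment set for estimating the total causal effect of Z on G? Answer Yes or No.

Yes

Backdoor paths from Z to G (paths whose first edge points into Z):
  P1: Z <- M -> G
Condition 1 (no descendant of Z in the set): holds — descendants of Z are {G}; none are in {M, R}.
Condition 2 (every backdoor path blocked by {M, R}):
  P1: blocked at fork node M ∈ conditioning set.
{M, R} satisfies the backdoor criterion.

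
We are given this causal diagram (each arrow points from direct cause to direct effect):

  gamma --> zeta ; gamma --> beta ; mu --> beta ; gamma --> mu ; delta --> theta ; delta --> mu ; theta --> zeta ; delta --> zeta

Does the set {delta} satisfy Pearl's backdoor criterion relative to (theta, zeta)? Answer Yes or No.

Yes

Backdoor paths from theta to zeta (paths whose first edge points into theta):
  P1: theta <- delta -> mu <- gamma -> zeta
  P2: theta <- delta -> mu -> beta <- gamma -> zeta
  P3: theta <- delta -> zeta
Condition 1 (no descendant of theta in the set): holds — descendants of theta are {zeta}; none are in {delta}.
Condition 2 (every backdoor path blocked by {delta}):
  P1: blocked at fork node delta ∈ conditioning set.
  P2: blocked at fork node delta ∈ conditioning set.
  P3: blocked at fork node delta ∈ conditioning set.
{delta} satisfies the backdoor criterion.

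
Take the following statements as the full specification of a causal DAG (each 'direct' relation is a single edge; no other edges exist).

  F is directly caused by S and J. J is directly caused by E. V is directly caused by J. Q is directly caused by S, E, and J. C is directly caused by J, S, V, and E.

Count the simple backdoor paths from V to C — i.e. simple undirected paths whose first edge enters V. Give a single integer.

A backdoor path from V to C is any simple undirected path whose first edge points into V (i.e. leaves V via a parent).
Parents of V: {J}.
Enumerating:
  P1: V <- J <- E -> C
  P2: V <- J <- E -> Q <- S -> C
  P3: V <- J -> C
  P4: V <- J -> F <- S -> C
  P5: V <- J -> F <- S -> Q <- E -> C
  P6: V <- J -> Q <- E -> C
  P7: V <- J -> Q <- S -> C
That exhausts the simple backdoor paths. Count: 7.

7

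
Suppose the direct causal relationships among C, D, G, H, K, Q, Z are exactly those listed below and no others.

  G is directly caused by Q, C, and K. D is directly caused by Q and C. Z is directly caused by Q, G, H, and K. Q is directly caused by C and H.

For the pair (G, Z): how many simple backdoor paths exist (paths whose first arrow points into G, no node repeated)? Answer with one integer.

7

A backdoor path from G to Z is any simple undirected path whose first edge points into G (i.e. leaves G via a parent).
Parents of G: {C, K, Q}.
Enumerating:
  P1: G <- C -> Q <- H -> Z
  P2: G <- C -> Q -> Z
  P3: G <- C -> D <- Q <- H -> Z
  P4: G <- C -> D <- Q -> Z
  P5: G <- K -> Z
  P6: G <- Q <- H -> Z
  P7: G <- Q -> Z
That exhausts the simple backdoor paths. Count: 7.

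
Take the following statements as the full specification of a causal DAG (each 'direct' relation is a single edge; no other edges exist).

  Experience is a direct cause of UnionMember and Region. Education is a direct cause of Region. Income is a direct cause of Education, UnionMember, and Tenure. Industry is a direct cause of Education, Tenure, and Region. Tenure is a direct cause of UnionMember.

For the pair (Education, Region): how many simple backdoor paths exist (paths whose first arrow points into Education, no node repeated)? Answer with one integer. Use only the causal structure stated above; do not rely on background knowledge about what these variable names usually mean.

7

A backdoor path from Education to Region is any simple undirected path whose first edge points into Education (i.e. leaves Education via a parent).
Parents of Education: {Income, Industry}.
Enumerating:
  P1: Education <- Industry -> Tenure <- Income -> UnionMember <- Experience -> Region
  P2: Education <- Industry -> Tenure -> UnionMember <- Experience -> Region
  P3: Education <- Industry -> Region
  P4: Education <- Income -> Tenure <- Industry -> Region
  P5: Education <- Income -> Tenure -> UnionMember <- Experience -> Region
  P6: Education <- Income -> UnionMember <- Tenure <- Industry -> Region
  P7: Education <- Income -> UnionMember <- Experience -> Region
That exhausts the simple backdoor paths. Count: 7.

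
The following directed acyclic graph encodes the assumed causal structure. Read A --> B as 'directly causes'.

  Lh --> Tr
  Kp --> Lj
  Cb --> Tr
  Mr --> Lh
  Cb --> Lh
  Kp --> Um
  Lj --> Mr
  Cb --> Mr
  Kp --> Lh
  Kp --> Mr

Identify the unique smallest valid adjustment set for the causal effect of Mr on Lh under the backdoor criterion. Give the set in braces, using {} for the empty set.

{Cb, Kp}

Variables eligible for adjustment (non-descendants of Mr, excluding Mr and Lh): {Cb, Kp, Lj, Um}.
Backdoor paths from Mr to Lh:
  P1: Mr <- Kp -> Lh
  P2: Mr <- Cb -> Lh
  P3: Mr <- Cb -> Tr <- Lh
  P4: Mr <- Lj <- Kp -> Lh
The empty set is not sufficient: P1 (Mr <- Kp -> Lh) has no collider blocking it and no conditioned non-collider, so it is open.
Try {Cb, Kp}:
  P1: blocked at fork node Kp ∈ conditioning set.
  P2: blocked at fork node Cb ∈ conditioning set.
  P3: blocked at fork node Cb ∈ conditioning set.
  P4: blocked at fork node Kp ∈ conditioning set.
{Cb, Kp} contains no descendant of Mr and blocks every backdoor path.
Every element of {Cb, Kp} is needed (dropping Cb leaves P2 open; dropping Kp leaves P1 open), so no proper subset is valid.
Among all size-2 subsets of the eligible variables, only {Cb, Kp} blocks every backdoor path, so it is the unique smallest valid adjustment set.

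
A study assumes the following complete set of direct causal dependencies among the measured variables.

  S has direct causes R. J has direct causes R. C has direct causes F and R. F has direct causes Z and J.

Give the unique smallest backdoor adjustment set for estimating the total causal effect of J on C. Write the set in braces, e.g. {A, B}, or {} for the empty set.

Variables eligible for adjustment (non-descendants of J, excluding J and C): {R, S, Z}.
Backdoor paths from J to C:
  P1: J <- R -> C
The empty set is not sufficient: P1 (J <- R -> C) has no collider blocking it and no conditioned non-collider, so it is open.
Try {R}:
  P1: blocked at fork node R ∈ conditioning set.
{R} contains no descendant of J and blocks every backdoor path.
No other singleton works — e.g. {Z} leaves P1 open — so {R} is the unique smallest valid adjustment set.

{R}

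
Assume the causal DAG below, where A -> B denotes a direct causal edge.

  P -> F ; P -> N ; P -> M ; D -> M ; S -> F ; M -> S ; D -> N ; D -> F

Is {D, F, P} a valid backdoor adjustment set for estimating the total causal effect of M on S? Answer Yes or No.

No

Backdoor paths from M to S (paths whose first edge points into M):
  P1: M <- D -> N <- P -> F <- S
  P2: M <- D -> F <- S
  P3: M <- P -> N <- D -> F <- S
  P4: M <- P -> F <- S
Condition 1 (no descendant of M in the set): FAILS — F is a descendant of M.
Condition 2 (every backdoor path blocked by {D, F, P}):
  P1: blocked at fork node D ∈ conditioning set.
  P2: blocked at fork node D ∈ conditioning set.
  P3: blocked at fork node P ∈ conditioning set.
  P4: blocked at fork node P ∈ conditioning set.
{D, F, P} does not satisfy the backdoor criterion.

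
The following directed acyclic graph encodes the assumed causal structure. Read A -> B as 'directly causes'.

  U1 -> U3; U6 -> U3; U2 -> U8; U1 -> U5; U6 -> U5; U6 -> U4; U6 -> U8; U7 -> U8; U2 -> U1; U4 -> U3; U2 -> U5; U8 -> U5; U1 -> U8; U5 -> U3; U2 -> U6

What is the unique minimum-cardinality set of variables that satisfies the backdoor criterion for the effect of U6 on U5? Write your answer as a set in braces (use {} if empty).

{U2}

Variables eligible for adjustment (non-descendants of U6, excluding U6 and U5): {U1, U2, U7}.
Backdoor paths from U6 to U5:
  P1: U6 <- U2 -> U1 -> U8 -> U5
  P2: U6 <- U2 -> U1 -> U5
  P3: U6 <- U2 -> U1 -> U3 <- U5
  P4: U6 <- U2 -> U8 <- U1 -> U5
  P5: U6 <- U2 -> U8 <- U1 -> U3 <- U5
  P6: U6 <- U2 -> U8 -> U5
  P7: U6 <- U2 -> U5
The empty set is not sufficient: P1 (U6 <- U2 -> U1 -> U8 -> U5) has no collider blocking it and no conditioned non-collider, so it is open.
Try {U2}:
  P1: blocked at fork node U2 ∈ conditioning set.
  P2: blocked at fork node U2 ∈ conditioning set.
  P3: blocked at fork node U2 ∈ conditioning set.
  P4: blocked at fork node U2 ∈ conditioning set.
  P5: blocked at fork node U2 ∈ conditioning set.
  P6: blocked at fork node U2 ∈ conditioning set.
  P7: blocked at fork node U2 ∈ conditioning set.
{U2} contains no descendant of U6 and blocks every backdoor path.
No other singleton works — e.g. {U7} leaves P1 open — so {U2} is the unique smallest valid adjustment set.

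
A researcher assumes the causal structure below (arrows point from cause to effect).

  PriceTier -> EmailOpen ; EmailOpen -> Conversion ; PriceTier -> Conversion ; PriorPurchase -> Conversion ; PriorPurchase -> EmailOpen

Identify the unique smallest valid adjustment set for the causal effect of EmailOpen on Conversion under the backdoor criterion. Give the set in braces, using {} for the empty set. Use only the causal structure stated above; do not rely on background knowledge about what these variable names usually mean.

Variables eligible for adjustment (non-descendants of EmailOpen, excluding EmailOpen and Conversion): {PriceTier, PriorPurchase}.
Backdoor paths from EmailOpen to Conversion:
  P1: EmailOpen <- PriceTier -> Conversion
  P2: EmailOpen <- PriorPurchase -> Conversion
The empty set is not sufficient: P1 (EmailOpen <- PriceTier -> Conversion) has no collider blocking it and no conditioned non-collider, so it is open.
Try {PriceTier, PriorPurchase}:
  P1: blocked at fork node PriceTier ∈ conditioning set.
  P2: blocked at fork node PriorPurchase ∈ conditioning set.
{PriceTier, PriorPurchase} contains no descendant of EmailOpen and blocks every backdoor path.
Every element of {PriceTier, PriorPurchase} is needed (dropping PriceTier leaves P1 open; dropping PriorPurchase leaves P2 open), so no proper subset is valid.
Among all size-2 subsets of the eligible variables, only {PriceTier, PriorPurchase} blocks every backdoor path, so it is the unique smallest valid adjustment set.

{PriceTier, PriorPurchase}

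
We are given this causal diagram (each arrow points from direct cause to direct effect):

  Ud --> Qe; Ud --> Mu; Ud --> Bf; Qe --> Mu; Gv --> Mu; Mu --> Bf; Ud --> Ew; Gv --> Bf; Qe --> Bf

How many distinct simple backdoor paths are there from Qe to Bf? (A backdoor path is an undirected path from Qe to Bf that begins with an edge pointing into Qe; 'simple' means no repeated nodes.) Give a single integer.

3

A backdoor path from Qe to Bf is any simple undirected path whose first edge points into Qe (i.e. leaves Qe via a parent).
Parents of Qe: {Ud}.
Enumerating:
  P1: Qe <- Ud -> Mu <- Gv -> Bf
  P2: Qe <- Ud -> Mu -> Bf
  P3: Qe <- Ud -> Bf
That exhausts the simple backdoor paths. Count: 3.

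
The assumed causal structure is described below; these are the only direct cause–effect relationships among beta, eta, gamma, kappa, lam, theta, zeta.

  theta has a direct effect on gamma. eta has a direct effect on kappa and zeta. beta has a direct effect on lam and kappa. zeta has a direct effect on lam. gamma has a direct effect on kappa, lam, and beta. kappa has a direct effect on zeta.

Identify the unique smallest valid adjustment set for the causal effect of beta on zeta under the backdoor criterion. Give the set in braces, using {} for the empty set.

{gamma}

Variables eligible for adjustment (non-descendants of beta, excluding beta and zeta): {eta, gamma, theta}.
Backdoor paths from beta to zeta:
  P1: beta <- gamma -> kappa <- eta -> zeta
  P2: beta <- gamma -> kappa -> zeta
  P3: beta <- gamma -> lam <- zeta
The empty set is not sufficient: P2 (beta <- gamma -> kappa -> zeta) has no collider blocking it and no conditioned non-collider, so it is open.
Try {gamma}:
  P1: blocked at fork node gamma ∈ conditioning set.
  P2: blocked at fork node gamma ∈ conditioning set.
  P3: blocked at fork node gamma ∈ conditioning set.
{gamma} contains no descendant of beta and blocks every backdoor path.
No other singleton works — e.g. {theta} leaves P2 open — so {gamma} is the unique smallest valid adjustment set.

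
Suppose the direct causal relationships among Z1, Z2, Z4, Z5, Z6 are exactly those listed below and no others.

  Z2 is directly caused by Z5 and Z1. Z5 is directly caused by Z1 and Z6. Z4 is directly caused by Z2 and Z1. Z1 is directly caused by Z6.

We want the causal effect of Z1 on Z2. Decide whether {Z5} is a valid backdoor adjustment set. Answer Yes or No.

No

Backdoor paths from Z1 to Z2 (paths whose first edge points into Z1):
  P1: Z1 <- Z6 -> Z5 -> Z2
Condition 1 (no descendant of Z1 in the set): FAILS — Z5 is a descendant of Z1.
Condition 2 (every backdoor path blocked by {Z5}):
  P1: blocked at chain node Z5 ∈ conditioning set.
{Z5} does not satisfy the backdoor criterion.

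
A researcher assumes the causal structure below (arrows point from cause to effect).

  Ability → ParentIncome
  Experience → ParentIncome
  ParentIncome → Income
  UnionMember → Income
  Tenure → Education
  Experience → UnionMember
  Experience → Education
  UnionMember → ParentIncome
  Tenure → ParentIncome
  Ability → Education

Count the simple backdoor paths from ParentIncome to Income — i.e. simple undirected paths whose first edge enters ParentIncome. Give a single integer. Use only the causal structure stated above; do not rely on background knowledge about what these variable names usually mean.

A backdoor path from ParentIncome to Income is any simple undirected path whose first edge points into ParentIncome (i.e. leaves ParentIncome via a parent).
Parents of ParentIncome: {Ability, Experience, Tenure, UnionMember}.
Enumerating:
  P1: ParentIncome <- Tenure -> Education <- Experience -> UnionMember -> Income
  P2: ParentIncome <- Experience -> UnionMember -> Income
  P3: ParentIncome <- UnionMember -> Income
  P4: ParentIncome <- Ability -> Education <- Experience -> UnionMember -> Income
That exhausts the simple backdoor paths. Count: 4.

4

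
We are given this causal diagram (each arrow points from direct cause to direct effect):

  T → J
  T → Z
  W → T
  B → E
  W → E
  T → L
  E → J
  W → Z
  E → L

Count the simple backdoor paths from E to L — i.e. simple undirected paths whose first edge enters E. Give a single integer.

A backdoor path from E to L is any simple undirected path whose first edge points into E (i.e. leaves E via a parent).
Parents of E: {B, W}.
Enumerating:
  P1: E <- W -> T -> L
  P2: E <- W -> Z <- T -> L
That exhausts the simple backdoor paths. Count: 2.

2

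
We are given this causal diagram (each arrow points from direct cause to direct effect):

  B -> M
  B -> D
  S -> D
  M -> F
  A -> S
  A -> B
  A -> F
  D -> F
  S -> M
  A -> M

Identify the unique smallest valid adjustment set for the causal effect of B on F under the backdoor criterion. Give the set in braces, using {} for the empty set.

{A}

Variables eligible for adjustment (non-descendants of B, excluding B and F): {A, S}.
Backdoor paths from B to F:
  P1: B <- A -> S -> D -> F
  P2: B <- A -> S -> M -> F
  P3: B <- A -> M <- S -> D -> F
  P4: B <- A -> M -> F
  P5: B <- A -> F
The empty set is not sufficient: P1 (B <- A -> S -> D -> F) has no collider blocking it and no conditioned non-collider, so it is open.
Try {A}:
  P1: blocked at fork node A ∈ conditioning set.
  P2: blocked at fork node A ∈ conditioning set.
  P3: blocked at fork node A ∈ conditioning set.
  P4: blocked at fork node A ∈ conditioning set.
  P5: blocked at fork node A ∈ conditioning set.
{A} contains no descendant of B and blocks every backdoor path.
No other singleton works — e.g. {S} leaves P4 open — so {A} is the unique smallest valid adjustment set.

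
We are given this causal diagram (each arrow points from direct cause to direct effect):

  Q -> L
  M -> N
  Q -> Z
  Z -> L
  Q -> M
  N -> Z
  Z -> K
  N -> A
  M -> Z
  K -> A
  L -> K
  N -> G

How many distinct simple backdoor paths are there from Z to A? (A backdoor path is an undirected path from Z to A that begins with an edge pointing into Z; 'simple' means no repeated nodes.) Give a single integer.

A backdoor path from Z to A is any simple undirected path whose first edge points into Z (i.e. leaves Z via a parent).
Parents of Z: {M, N, Q}.
Enumerating:
  P1: Z <- Q -> M -> N -> A
  P2: Z <- Q -> L -> K -> A
  P3: Z <- M <- Q -> L -> K -> A
  P4: Z <- M -> N -> A
  P5: Z <- N <- M <- Q -> L -> K -> A
  P6: Z <- N -> A
That exhausts the simple backdoor paths. Count: 6.

6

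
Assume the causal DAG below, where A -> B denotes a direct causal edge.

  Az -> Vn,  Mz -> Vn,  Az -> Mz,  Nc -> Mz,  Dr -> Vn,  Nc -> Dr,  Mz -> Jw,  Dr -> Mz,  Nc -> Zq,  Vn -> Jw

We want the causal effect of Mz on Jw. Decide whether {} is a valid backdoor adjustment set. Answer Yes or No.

Backdoor paths from Mz to Jw (paths whose first edge points into Mz):
  P1: Mz <- Az -> Vn -> Jw
  P2: Mz <- Nc -> Dr -> Vn -> Jw
  P3: Mz <- Dr -> Vn -> Jw
Condition 1 (no descendant of Mz in the set): holds — descendants of Mz are {Jw, Vn}; none are in {}.
Condition 2 (every backdoor path blocked by {}):
  P1: open — no interior node is in the conditioning set.
  P2: open — no interior node is in the conditioning set.
  P3: open — no interior node is in the conditioning set.
{} does not satisfy the backdoor criterion.

No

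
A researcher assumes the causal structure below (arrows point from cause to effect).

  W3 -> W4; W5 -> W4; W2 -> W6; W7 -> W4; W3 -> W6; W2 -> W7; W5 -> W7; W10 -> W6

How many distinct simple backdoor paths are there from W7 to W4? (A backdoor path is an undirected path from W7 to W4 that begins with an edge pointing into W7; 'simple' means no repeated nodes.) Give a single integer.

2

A backdoor path from W7 to W4 is any simple undirected path whose first edge points into W7 (i.e. leaves W7 via a parent).
Parents of W7: {W2, W5}.
Enumerating:
  P1: W7 <- W2 -> W6 <- W3 -> W4
  P2: W7 <- W5 -> W4
That exhausts the simple backdoor paths. Count: 2.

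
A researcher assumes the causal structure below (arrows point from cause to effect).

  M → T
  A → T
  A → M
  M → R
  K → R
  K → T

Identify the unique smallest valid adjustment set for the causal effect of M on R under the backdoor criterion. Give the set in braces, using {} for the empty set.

{}

Variables eligible for adjustment (non-descendants of M, excluding M and R): {A, K}.
Backdoor paths from M to R:
  P1: M <- A -> T <- K -> R
Each backdoor path contains an unconditioned collider, so every path is already blocked with the empty conditioning set:
  P1: blocked at collider T (neither it nor any descendant is in the conditioning set).
The empty set is therefore the unique smallest valid set.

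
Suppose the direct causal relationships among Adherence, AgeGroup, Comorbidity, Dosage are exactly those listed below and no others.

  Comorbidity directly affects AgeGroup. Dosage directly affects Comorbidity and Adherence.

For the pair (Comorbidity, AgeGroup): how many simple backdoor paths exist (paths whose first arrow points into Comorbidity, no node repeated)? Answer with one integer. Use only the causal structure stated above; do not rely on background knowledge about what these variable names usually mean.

A backdoor path from Comorbidity to AgeGroup is any simple undirected path whose first edge points into Comorbidity (i.e. leaves Comorbidity via a parent).
Parents of Comorbidity: {Dosage}.
No simple path from any parent of Comorbidity reaches AgeGroup without revisiting Comorbidity, so there are no backdoor paths.

0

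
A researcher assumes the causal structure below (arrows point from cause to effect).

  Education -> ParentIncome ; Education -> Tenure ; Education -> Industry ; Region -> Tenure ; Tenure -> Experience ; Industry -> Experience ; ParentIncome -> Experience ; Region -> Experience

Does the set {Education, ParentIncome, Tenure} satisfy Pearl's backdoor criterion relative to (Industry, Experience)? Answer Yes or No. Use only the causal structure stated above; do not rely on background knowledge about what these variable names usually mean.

Backdoor paths from Industry to Experience (paths whose first edge points into Industry):
  P1: Industry <- Education -> ParentIncome -> Experience
  P2: Industry <- Education -> Tenure <- Region -> Experience
  P3: Industry <- Education -> Tenure -> Experience
Condition 1 (no descendant of Industry in the set): holds — descendants of Industry are {Experience}; none are in {Education, ParentIncome, Tenure}.
Condition 2 (every backdoor path blocked by {Education, ParentIncome, Tenure}):
  P1: blocked at fork node Education ∈ conditioning set.
  P2: blocked at fork node Education ∈ conditioning set.
  P3: blocked at fork node Education ∈ conditioning set.
{Education, ParentIncome, Tenure} satisfies the backdoor criterion.

Yes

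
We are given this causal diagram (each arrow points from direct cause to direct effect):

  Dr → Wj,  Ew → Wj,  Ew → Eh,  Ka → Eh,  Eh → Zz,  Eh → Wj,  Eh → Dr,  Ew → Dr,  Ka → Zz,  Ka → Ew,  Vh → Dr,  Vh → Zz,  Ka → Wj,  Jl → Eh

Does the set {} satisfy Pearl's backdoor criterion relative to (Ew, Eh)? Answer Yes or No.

Backdoor paths from Ew to Eh (paths whose first edge points into Ew):
  P1: Ew <- Ka -> Eh
  P2: Ew <- Ka -> Zz <- Vh -> Dr <- Eh
  P3: Ew <- Ka -> Zz <- Vh -> Dr -> Wj <- Eh
  P4: Ew <- Ka -> Zz <- Eh
  P5: Ew <- Ka -> Wj <- Eh
  P6: Ew <- Ka -> Wj <- Dr <- Vh -> Zz <- Eh
  P7: Ew <- Ka -> Wj <- Dr <- Eh
Condition 1 (no descendant of Ew in the set): holds — descendants of Ew are {Dr, Eh, Wj, Zz}; none are in {}.
Condition 2 (every backdoor path blocked by {}):
  P1: open — no interior node is in the conditioning set.
  P2: blocked at collider Zz (neither it nor any descendant is in the conditioning set).
  P3: blocked at collider Zz (neither it nor any descendant is in the conditioning set).
  P4: blocked at collider Zz (neither it nor any descendant is in the conditioning set).
  P5: blocked at collider Wj (neither it nor any descendant is in the conditioning set).
  P6: blocked at collider Wj (neither it nor any descendant is in the conditioning set).
  P7: blocked at collider Wj (neither it nor any descendant is in the conditioning set).
{} does not satisfy the backdoor criterion.

No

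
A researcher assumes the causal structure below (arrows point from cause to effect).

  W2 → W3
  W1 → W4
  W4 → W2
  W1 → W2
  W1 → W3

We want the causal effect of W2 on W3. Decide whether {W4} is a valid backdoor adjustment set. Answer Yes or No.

No

Backdoor paths from W2 to W3 (paths whose first edge points into W2):
  P1: W2 <- W1 -> W3
  P2: W2 <- W4 <- W1 -> W3
Condition 1 (no descendant of W2 in the set): holds — descendants of W2 are {W3}; none are in {W4}.
Condition 2 (every backdoor path blocked by {W4}):
  P1: open — no interior node is in the conditioning set.
  P2: blocked at chain node W4 ∈ conditioning set.
{W4} does not satisfy the backdoor criterion.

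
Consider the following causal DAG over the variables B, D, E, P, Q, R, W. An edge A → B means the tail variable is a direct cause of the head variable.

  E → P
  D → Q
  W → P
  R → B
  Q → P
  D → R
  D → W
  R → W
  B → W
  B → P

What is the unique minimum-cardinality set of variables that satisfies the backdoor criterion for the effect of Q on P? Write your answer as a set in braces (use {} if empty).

{D}

Variables eligible for adjustment (non-descendants of Q, excluding Q and P): {B, D, E, R, W}.
Backdoor paths from Q to P:
  P1: Q <- D -> R -> B -> W -> P
  P2: Q <- D -> R -> B -> P
  P3: Q <- D -> R -> W <- B -> P
  P4: Q <- D -> R -> W -> P
  P5: Q <- D -> W <- R -> B -> P
  P6: Q <- D -> W <- B -> P
  P7: Q <- D -> W -> P
The empty set is not sufficient: P1 (Q <- D -> R -> B -> W -> P) has no collider blocking it and no conditioned non-collider, so it is open.
Try {D}:
  P1: blocked at fork node D ∈ conditioning set.
  P2: blocked at fork node D ∈ conditioning set.
  P3: blocked at fork node D ∈ conditioning set.
  P4: blocked at fork node D ∈ conditioning set.
  P5: blocked at fork node D ∈ conditioning set.
  P6: blocked at fork node D ∈ conditioning set.
  P7: blocked at fork node D ∈ conditioning set.
{D} contains no descendant of Q and blocks every backdoor path.
No other singleton works — e.g. {E} leaves P1 open — so {D} is the unique smallest valid adjustment set.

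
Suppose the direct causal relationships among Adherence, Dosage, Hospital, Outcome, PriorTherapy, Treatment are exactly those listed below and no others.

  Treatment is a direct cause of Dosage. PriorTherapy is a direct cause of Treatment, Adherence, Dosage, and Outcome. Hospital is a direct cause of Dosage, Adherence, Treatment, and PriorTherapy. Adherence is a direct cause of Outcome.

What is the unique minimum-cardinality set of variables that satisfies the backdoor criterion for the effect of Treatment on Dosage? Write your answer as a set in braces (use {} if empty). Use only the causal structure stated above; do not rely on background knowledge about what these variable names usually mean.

{Hospital, PriorTherapy}

Variables eligible for adjustment (non-descendants of Treatment, excluding Treatment and Dosage): {Adherence, Hospital, Outcome, PriorTherapy}.
Backdoor paths from Treatment to Dosage:
  P1: Treatment <- Hospital -> PriorTherapy -> Dosage
  P2: Treatment <- Hospital -> Adherence <- PriorTherapy -> Dosage
  P3: Treatment <- Hospital -> Adherence -> Outcome <- PriorTherapy -> Dosage
  P4: Treatment <- Hospital -> Dosage
  P5: Treatment <- PriorTherapy <- Hospital -> Dosage
  P6: Treatment <- PriorTherapy -> Adherence <- Hospital -> Dosage
  P7: Treatment <- PriorTherapy -> Dosage
  P8: Treatment <- PriorTherapy -> Outcome <- Adherence <- Hospital -> Dosage
The empty set is not sufficient: P1 (Treatment <- Hospital -> PriorTherapy -> Dosage) has no collider blocking it and no conditioned non-collider, so it is open.
Try {Hospital, PriorTherapy}:
  P1: blocked at fork node Hospital ∈ conditioning set.
  P2: blocked at fork node Hospital ∈ conditioning set.
  P3: blocked at fork node Hospital ∈ conditioning set.
  P4: blocked at fork node Hospital ∈ conditioning set.
  P5: blocked at chain node PriorTherapy ∈ conditioning set.
  P6: blocked at fork node PriorTherapy ∈ conditioning set.
  P7: blocked at fork node PriorTherapy ∈ conditioning set.
  P8: blocked at fork node PriorTherapy ∈ conditioning set.
{Hospital, PriorTherapy} contains no descendant of Treatment and blocks every backdoor path.
Every element of {Hospital, PriorTherapy} is needed (dropping Hospital leaves P4 open; dropping PriorTherapy leaves P7 open), so no proper subset is valid.
Among all size-2 subsets of the eligible variables, only {Hospital, PriorTherapy} blocks every backdoor path, so it is the unique smallest valid adjustment set.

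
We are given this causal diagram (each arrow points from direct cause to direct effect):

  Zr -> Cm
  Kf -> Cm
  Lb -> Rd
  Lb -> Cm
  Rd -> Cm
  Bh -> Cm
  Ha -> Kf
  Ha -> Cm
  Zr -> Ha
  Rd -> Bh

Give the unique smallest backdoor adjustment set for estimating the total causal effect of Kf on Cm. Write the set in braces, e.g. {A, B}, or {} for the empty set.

{Ha}

Variables eligible for adjustment (non-descendants of Kf, excluding Kf and Cm): {Bh, Ha, Lb, Rd, Zr}.
Backdoor paths from Kf to Cm:
  P1: Kf <- Ha <- Zr -> Cm
  P2: Kf <- Ha -> Cm
The empty set is not sufficient: P1 (Kf <- Ha <- Zr -> Cm) has no collider blocking it and no conditioned non-collider, so it is open.
Try {Ha}:
  P1: blocked at chain node Ha ∈ conditioning set.
  P2: blocked at fork node Ha ∈ conditioning set.
{Ha} contains no descendant of Kf and blocks every backdoor path.
No other singleton works — e.g. {Zr} leaves P2 open — so {Ha} is the unique smallest valid adjustment set.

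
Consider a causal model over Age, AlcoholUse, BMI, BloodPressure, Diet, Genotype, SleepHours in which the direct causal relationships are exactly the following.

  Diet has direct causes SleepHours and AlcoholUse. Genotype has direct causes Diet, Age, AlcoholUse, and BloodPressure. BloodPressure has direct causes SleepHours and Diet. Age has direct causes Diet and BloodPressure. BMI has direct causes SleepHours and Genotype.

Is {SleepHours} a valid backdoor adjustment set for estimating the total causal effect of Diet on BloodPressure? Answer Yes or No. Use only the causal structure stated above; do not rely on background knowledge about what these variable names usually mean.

Yes

Backdoor paths from Diet to BloodPressure (paths whose first edge points into Diet):
  P1: Diet <- SleepHours -> BloodPressure
  P2: Diet <- SleepHours -> BMI <- Genotype <- BloodPressure
  P3: Diet <- SleepHours -> BMI <- Genotype <- Age <- BloodPressure
  P4: Diet <- AlcoholUse -> Genotype <- BloodPressure
  P5: Diet <- AlcoholUse -> Genotype <- Age <- BloodPressure
  P6: Diet <- AlcoholUse -> Genotype -> BMI <- SleepHours -> BloodPressure
Condition 1 (no descendant of Diet in the set): holds — descendants of Diet are {Age, BMI, BloodPressure, Genotype}; none are in {SleepHours}.
Condition 2 (every backdoor path blocked by {SleepHours}):
  P1: blocked at fork node SleepHours ∈ conditioning set.
  P2: blocked at fork node SleepHours ∈ conditioning set.
  P3: blocked at fork node SleepHours ∈ conditioning set.
  P4: blocked at collider Genotype (neither it nor any descendant is in the conditioning set).
  P5: blocked at collider Genotype (neither it nor any descendant is in the conditioning set).
  P6: blocked at collider BMI (neither it nor any descendant is in the conditioning set).
{SleepHours} satisfies the backdoor criterion.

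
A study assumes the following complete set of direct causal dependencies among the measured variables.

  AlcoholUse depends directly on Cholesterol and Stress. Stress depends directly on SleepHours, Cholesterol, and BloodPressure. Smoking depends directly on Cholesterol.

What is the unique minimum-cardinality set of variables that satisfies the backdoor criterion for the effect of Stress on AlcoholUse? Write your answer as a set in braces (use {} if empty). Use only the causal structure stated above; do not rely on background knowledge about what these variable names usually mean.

{Cholesterol}

Variables eligible for adjustment (non-descendants of Stress, excluding Stress and AlcoholUse): {BloodPressure, Cholesterol, SleepHours, Smoking}.
Backdoor paths from Stress to AlcoholUse:
  P1: Stress <- Cholesterol -> AlcoholUse
The empty set is not sufficient: P1 (Stress <- Cholesterol -> AlcoholUse) has no collider blocking it and no conditioned non-collider, so it is open.
Try {Cholesterol}:
  P1: blocked at fork node Cholesterol ∈ conditioning set.
{Cholesterol} contains no descendant of Stress and blocks every backdoor path.
No other singleton works — e.g. {Smoking} leaves P1 open — so {Cholesterol} is the unique smallest valid adjustment set.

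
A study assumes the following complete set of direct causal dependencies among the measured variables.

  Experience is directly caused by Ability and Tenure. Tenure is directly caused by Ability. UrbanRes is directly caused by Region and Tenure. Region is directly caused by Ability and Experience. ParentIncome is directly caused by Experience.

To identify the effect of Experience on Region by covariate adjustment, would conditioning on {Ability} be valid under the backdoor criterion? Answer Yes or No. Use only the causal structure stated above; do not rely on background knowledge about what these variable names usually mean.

Yes

Backdoor paths from Experience to Region (paths whose first edge points into Experience):
  P1: Experience <- Ability -> Tenure -> UrbanRes <- Region
  P2: Experience <- Ability -> Region
  P3: Experience <- Tenure <- Ability -> Region
  P4: Experience <- Tenure -> UrbanRes <- Region
Condition 1 (no descendant of Experience in the set): holds — descendants of Experience are {ParentIncome, Region, UrbanRes}; none are in {Ability}.
Condition 2 (every backdoor path blocked by {Ability}):
  P1: blocked at fork node Ability ∈ conditioning set.
  P2: blocked at fork node Ability ∈ conditioning set.
  P3: blocked at fork node Ability ∈ conditioning set.
  P4: blocked at collider UrbanRes (neither it nor any descendant is in the conditioning set).
{Ability} satisfies the backdoor criterion.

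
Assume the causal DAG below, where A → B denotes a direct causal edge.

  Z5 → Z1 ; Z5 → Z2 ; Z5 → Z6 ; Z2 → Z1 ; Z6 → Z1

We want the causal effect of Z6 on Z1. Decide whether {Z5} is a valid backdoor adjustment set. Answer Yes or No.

Backdoor paths from Z6 to Z1 (paths whose first edge points into Z6):
  P1: Z6 <- Z5 -> Z2 -> Z1
  P2: Z6 <- Z5 -> Z1
Condition 1 (no descendant of Z6 in the set): holds — descendants of Z6 are {Z1}; none are in {Z5}.
Condition 2 (every backdoor path blocked by {Z5}):
  P1: blocked at fork node Z5 ∈ conditioning set.
  P2: blocked at fork node Z5 ∈ conditioning set.
{Z5} satisfies the backdoor criterion.

Yes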